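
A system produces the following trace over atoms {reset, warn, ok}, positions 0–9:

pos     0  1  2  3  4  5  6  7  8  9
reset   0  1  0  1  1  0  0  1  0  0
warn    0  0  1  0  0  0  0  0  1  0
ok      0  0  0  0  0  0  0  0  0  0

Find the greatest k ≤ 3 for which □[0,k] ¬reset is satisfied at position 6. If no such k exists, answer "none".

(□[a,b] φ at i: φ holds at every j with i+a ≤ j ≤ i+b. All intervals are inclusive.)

0

¬reset must hold from j=6 onward; find where it first fails.
  j=6: holds
  j=7: fails
Holds on [6,6], so largest k = 0.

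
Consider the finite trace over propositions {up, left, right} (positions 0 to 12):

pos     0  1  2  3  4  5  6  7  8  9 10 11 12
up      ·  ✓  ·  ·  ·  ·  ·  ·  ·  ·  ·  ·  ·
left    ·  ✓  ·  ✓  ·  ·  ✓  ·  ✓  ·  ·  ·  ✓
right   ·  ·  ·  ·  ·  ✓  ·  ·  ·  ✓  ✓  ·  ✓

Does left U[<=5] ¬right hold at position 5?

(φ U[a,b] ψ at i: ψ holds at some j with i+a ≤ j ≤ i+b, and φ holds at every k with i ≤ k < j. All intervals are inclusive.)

Need some j in [5,10] with ¬right, and left at every k in [5,j-1].
  j=5: ¬right false.
  j=6: ¬right holds, but left fails at k=5 → not this j.
  j=7: ¬right holds, but left fails at k=5 → not this j.
  j=8: ¬right holds, but left fails at k=5 → not this j.
  j=9: ¬right false.
  j=10: ¬right false.
No j in the window works → until fails.

Does not hold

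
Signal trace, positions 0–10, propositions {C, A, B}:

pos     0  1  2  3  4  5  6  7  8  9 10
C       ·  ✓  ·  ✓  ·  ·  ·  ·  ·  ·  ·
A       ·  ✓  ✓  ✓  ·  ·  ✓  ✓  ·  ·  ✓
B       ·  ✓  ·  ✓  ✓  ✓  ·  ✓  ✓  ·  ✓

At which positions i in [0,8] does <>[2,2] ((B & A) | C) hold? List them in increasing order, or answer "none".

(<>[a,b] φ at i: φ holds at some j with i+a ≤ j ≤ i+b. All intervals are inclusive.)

1, 5, 8

Evaluate at each i in [0,8]:
  i=0: ✗ (none in [2,2])
  i=1: ✓ (witness j=3)
  i=2: ✗ (none in [4,4])
  i=3: ✗ (none in [5,5])
  i=4: ✗ (none in [6,6])
  i=5: ✓ (witness j=7)
  i=6: ✗ (none in [8,8])
  i=7: ✗ (none in [9,9])
  i=8: ✓ (witness j=10)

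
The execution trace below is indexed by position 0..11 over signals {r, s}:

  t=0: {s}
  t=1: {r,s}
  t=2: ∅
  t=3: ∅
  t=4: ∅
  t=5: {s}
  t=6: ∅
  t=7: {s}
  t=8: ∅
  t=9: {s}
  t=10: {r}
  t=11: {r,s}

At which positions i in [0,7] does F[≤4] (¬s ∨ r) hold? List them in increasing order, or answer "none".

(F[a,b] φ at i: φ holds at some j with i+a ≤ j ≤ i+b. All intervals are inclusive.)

0, 1, 2, 3, 4, 5, 6, 7

Evaluate at each i in [0,7]:
  i=0: ✓ (witness j=1)
  i=1: ✓ (witness j=1)
  i=2: ✓ (witness j=2)
  i=3: ✓ (witness j=3)
  i=4: ✓ (witness j=4)
  i=5: ✓ (witness j=6)
  i=6: ✓ (witness j=6)
  i=7: ✓ (witness j=8)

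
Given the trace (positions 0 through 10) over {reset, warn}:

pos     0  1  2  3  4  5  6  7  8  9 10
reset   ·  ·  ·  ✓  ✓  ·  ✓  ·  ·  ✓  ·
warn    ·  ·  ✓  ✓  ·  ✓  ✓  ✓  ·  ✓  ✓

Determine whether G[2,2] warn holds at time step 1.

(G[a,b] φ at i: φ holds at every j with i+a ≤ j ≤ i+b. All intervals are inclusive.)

Check warn at every j in [3,3]:
  j=3: true
All positions satisfy it → formula holds.

True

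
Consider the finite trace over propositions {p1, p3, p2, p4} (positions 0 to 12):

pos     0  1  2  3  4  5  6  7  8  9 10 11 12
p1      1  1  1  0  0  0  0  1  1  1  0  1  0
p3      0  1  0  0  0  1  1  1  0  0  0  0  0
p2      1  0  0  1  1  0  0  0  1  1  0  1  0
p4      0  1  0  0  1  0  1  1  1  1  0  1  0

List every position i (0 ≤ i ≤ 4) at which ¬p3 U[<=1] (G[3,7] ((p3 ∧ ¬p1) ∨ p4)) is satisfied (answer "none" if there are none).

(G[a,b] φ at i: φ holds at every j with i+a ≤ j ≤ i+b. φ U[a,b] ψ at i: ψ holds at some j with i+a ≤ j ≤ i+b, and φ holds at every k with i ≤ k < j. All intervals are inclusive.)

0, 1, 2

Evaluate at each i in [0,4]:
  i=0: ✓ (rhs at j=1; lhs holds on [0,0])
  i=1: ✓ (rhs at j=1)
  i=2: ✓ (rhs at j=2)
  i=3: ✗ (no rhs in [3,4])
  i=4: ✗ (no rhs in [4,5])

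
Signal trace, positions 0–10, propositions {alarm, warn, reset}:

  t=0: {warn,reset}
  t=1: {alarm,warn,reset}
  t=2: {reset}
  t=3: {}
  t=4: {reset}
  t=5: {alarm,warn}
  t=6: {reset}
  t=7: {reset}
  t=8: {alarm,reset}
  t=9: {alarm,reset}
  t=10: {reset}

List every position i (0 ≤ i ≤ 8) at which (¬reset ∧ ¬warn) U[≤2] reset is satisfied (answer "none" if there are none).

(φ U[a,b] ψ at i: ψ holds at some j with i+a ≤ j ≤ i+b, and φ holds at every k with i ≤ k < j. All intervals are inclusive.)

0, 1, 2, 3, 4, 6, 7, 8

Evaluate at each i in [0,8]:
  i=0: ✓ (rhs at j=0)
  i=1: ✓ (rhs at j=1)
  i=2: ✓ (rhs at j=2)
  i=3: ✓ (rhs at j=4; lhs holds on [3,3])
  i=4: ✓ (rhs at j=4)
  i=5: ✗ (lhs fails at k=5 before rhs at j=6)
  i=6: ✓ (rhs at j=6)
  i=7: ✓ (rhs at j=7)
  i=8: ✓ (rhs at j=8)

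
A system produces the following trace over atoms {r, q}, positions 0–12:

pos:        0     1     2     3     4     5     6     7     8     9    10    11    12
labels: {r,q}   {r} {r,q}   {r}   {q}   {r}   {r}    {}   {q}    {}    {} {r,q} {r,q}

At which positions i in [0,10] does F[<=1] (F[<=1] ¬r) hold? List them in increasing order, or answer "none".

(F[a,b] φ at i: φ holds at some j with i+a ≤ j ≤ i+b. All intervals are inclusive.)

Evaluate at each i in [0,10]:
  i=0: ✗ (none in [0,1])
  i=1: ✗ (none in [1,2])
  i=2: ✓ (witness j=3)
  i=3: ✓ (witness j=3)
  i=4: ✓ (witness j=4)
  i=5: ✓ (witness j=6)
  i=6: ✓ (witness j=6)
  i=7: ✓ (witness j=7)
  i=8: ✓ (witness j=8)
  i=9: ✓ (witness j=9)
  i=10: ✓ (witness j=10)

2, 3, 4, 5, 6, 7, 8, 9, 10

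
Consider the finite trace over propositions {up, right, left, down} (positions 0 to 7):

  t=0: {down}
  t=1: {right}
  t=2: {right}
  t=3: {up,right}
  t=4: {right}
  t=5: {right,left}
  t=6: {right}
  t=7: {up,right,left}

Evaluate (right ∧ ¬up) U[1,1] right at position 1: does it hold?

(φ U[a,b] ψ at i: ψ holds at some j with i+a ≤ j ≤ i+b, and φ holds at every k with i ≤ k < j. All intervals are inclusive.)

Need some j in [2,2] with right, and (right ∧ ¬up) at every k in [1,j-1].
  j=2: right holds; (right ∧ ¬up) holds at every k in [1,1] → satisfied.

Holds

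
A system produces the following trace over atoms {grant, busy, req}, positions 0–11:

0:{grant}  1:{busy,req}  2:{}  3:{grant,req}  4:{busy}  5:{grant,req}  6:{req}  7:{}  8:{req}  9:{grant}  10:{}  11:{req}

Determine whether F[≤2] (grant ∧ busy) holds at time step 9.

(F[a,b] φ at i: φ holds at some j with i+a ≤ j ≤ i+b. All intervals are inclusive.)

Check (grant ∧ busy) at each j in [9,11]:
  j=9: false
  j=10: false
  j=11: false
No position in the window satisfies it → formula fails.

No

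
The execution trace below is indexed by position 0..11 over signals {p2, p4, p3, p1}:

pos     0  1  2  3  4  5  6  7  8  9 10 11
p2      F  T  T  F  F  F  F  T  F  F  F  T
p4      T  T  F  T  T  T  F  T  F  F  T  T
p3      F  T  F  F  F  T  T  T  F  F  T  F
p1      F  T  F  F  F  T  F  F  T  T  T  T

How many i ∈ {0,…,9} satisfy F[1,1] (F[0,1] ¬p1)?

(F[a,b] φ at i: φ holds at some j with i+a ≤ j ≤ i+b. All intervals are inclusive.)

7

Evaluate at each i in [0,9]:
  i=0: ✓ (witness j=1)
  i=1: ✓ (witness j=2)
  i=2: ✓ (witness j=3)
  i=3: ✓ (witness j=4)
  i=4: ✓ (witness j=5)
  i=5: ✓ (witness j=6)
  i=6: ✓ (witness j=7)
  i=7: ✗ (none in [8,8])
  i=8: ✗ (none in [9,9])
  i=9: ✗ (none in [10,10])
Positions where it holds: {0, 1, 2, 3, 4, 5, 6} → 7.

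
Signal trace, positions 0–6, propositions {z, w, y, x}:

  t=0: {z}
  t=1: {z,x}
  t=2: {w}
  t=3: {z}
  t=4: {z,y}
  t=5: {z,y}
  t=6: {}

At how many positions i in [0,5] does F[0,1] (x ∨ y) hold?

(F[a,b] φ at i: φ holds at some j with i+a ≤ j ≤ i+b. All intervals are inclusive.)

Evaluate at each i in [0,5]:
  i=0: ✓ (witness j=1)
  i=1: ✓ (witness j=1)
  i=2: ✗ (none in [2,3])
  i=3: ✓ (witness j=4)
  i=4: ✓ (witness j=4)
  i=5: ✓ (witness j=5)
Positions where it holds: {0, 1, 3, 4, 5} → 5.

5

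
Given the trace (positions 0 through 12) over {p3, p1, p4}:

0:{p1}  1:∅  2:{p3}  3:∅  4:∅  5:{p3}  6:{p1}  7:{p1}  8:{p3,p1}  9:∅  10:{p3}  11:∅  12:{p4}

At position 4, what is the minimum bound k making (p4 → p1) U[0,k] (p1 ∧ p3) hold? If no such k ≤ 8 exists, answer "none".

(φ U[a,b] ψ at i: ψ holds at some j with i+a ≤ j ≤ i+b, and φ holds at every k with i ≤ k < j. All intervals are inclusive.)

4

Need earliest j ≥ 4 with (p1 ∧ p3), and (p4 → p1) at every k in [4,j-1].
  j=4: rhs fails.
  j=5: rhs fails.
  j=6: rhs fails.
  j=7: rhs fails.
  j=8: rhs holds; lhs holds on [4,7]. k = 4.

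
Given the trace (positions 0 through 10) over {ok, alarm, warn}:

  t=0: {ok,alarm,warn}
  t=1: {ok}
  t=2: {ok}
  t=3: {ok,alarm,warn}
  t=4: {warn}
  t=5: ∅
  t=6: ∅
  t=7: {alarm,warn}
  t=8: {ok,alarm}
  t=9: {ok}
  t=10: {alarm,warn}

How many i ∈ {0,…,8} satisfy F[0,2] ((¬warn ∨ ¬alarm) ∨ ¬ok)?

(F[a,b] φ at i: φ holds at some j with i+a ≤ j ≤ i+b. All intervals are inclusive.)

Evaluate at each i in [0,8]:
  i=0: ✓ (witness j=1)
  i=1: ✓ (witness j=1)
  i=2: ✓ (witness j=2)
  i=3: ✓ (witness j=4)
  i=4: ✓ (witness j=4)
  i=5: ✓ (witness j=5)
  i=6: ✓ (witness j=6)
  i=7: ✓ (witness j=7)
  i=8: ✓ (witness j=8)
Positions where it holds: {0, 1, 2, 3, 4, 5, 6, 7, 8} → 9.

9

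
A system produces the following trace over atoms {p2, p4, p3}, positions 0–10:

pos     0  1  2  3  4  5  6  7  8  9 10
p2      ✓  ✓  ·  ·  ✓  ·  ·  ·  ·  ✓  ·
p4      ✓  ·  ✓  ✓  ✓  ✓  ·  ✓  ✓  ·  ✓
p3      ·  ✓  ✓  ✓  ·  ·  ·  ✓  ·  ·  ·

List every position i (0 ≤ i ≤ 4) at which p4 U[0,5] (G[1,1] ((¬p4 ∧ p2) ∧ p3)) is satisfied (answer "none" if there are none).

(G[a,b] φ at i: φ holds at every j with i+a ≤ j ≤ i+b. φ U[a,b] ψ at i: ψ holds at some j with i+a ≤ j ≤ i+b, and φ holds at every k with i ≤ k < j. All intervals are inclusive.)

0

Evaluate at each i in [0,4]:
  i=0: ✓ (rhs at j=0)
  i=1: ✗ (no rhs in [1,6])
  i=2: ✗ (no rhs in [2,7])
  i=3: ✗ (no rhs in [3,8])
  i=4: ✗ (no rhs in [4,9])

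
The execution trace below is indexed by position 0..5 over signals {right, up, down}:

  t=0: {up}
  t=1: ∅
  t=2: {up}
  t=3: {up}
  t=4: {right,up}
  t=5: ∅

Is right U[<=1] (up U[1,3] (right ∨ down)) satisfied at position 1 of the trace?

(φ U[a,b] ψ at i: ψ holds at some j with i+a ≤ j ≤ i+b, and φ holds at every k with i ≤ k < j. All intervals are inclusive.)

False

Need some j in [1,2] with (up U[1,3] (right ∨ down)), and right at every k in [1,j-1].
  j=1: (up U[1,3] (right ∨ down)) — fails.
  j=2: (up U[1,3] (right ∨ down)) holds, but right fails at k=1 → not this j.
No j in the window works → until fails.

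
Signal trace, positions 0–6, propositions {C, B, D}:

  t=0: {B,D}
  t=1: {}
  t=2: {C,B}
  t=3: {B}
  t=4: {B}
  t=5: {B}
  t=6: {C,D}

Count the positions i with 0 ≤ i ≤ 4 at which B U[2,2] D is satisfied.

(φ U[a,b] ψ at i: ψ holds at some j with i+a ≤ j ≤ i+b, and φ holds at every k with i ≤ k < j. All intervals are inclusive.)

1

Evaluate at each i in [0,4]:
  i=0: ✗ (no rhs in [2,2])
  i=1: ✗ (no rhs in [3,3])
  i=2: ✗ (no rhs in [4,4])
  i=3: ✗ (no rhs in [5,5])
  i=4: ✓ (rhs at j=6; lhs holds on [4,5])
Positions where it holds: {4} → 1.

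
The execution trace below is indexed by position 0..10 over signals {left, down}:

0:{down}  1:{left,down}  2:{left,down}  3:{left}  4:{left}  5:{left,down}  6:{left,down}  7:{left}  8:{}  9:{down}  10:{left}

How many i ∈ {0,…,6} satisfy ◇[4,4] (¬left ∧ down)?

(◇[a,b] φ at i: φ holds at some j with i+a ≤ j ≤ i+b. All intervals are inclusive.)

1

Evaluate at each i in [0,6]:
  i=0: ✗ (none in [4,4])
  i=1: ✗ (none in [5,5])
  i=2: ✗ (none in [6,6])
  i=3: ✗ (none in [7,7])
  i=4: ✗ (none in [8,8])
  i=5: ✓ (witness j=9)
  i=6: ✗ (none in [10,10])
Positions where it holds: {5} → 1.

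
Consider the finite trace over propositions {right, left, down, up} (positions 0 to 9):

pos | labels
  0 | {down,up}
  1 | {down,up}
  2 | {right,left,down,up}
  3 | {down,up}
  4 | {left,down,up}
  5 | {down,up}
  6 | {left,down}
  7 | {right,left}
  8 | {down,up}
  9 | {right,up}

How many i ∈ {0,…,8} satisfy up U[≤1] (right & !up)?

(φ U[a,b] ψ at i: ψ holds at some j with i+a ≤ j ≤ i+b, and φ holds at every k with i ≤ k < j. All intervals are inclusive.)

1

Evaluate at each i in [0,8]:
  i=0: ✗ (no rhs in [0,1])
  i=1: ✗ (no rhs in [1,2])
  i=2: ✗ (no rhs in [2,3])
  i=3: ✗ (no rhs in [3,4])
  i=4: ✗ (no rhs in [4,5])
  i=5: ✗ (no rhs in [5,6])
  i=6: ✗ (lhs fails at k=6 before rhs at j=7)
  i=7: ✓ (rhs at j=7)
  i=8: ✗ (no rhs in [8,9])
Positions where it holds: {7} → 1.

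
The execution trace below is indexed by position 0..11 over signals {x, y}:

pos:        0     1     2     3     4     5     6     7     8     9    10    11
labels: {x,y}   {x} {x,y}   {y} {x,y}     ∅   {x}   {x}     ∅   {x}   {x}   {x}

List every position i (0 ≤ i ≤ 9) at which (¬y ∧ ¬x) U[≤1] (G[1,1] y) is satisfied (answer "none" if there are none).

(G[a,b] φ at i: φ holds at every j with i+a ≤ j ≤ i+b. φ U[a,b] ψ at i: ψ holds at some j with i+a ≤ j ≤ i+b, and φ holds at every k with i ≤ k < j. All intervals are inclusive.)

1, 2, 3

Evaluate at each i in [0,9]:
  i=0: ✗ (lhs fails at k=0 before rhs at j=1)
  i=1: ✓ (rhs at j=1)
  i=2: ✓ (rhs at j=2)
  i=3: ✓ (rhs at j=3)
  i=4: ✗ (no rhs in [4,5])
  i=5: ✗ (no rhs in [5,6])
  i=6: ✗ (no rhs in [6,7])
  i=7: ✗ (no rhs in [7,8])
  i=8: ✗ (no rhs in [8,9])
  i=9: ✗ (no rhs in [9,10])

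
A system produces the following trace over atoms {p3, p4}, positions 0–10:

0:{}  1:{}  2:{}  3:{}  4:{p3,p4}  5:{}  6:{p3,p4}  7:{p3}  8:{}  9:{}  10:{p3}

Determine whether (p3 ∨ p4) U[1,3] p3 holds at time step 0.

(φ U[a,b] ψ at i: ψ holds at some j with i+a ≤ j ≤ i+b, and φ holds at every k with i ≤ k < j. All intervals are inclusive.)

False

Need some j in [1,3] with p3, and (p3 ∨ p4) at every k in [0,j-1].
  j=1: p3 false.
  j=2: p3 false.
  j=3: p3 false.
No j in the window works → until fails.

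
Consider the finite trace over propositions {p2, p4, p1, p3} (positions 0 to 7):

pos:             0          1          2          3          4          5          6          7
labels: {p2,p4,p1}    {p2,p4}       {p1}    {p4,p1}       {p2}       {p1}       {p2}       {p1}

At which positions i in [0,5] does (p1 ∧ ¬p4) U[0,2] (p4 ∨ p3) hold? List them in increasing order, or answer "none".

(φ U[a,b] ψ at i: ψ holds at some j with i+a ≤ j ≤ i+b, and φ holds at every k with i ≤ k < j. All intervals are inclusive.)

Evaluate at each i in [0,5]:
  i=0: ✓ (rhs at j=0)
  i=1: ✓ (rhs at j=1)
  i=2: ✓ (rhs at j=3; lhs holds on [2,2])
  i=3: ✓ (rhs at j=3)
  i=4: ✗ (no rhs in [4,6])
  i=5: ✗ (no rhs in [5,7])

0, 1, 2, 3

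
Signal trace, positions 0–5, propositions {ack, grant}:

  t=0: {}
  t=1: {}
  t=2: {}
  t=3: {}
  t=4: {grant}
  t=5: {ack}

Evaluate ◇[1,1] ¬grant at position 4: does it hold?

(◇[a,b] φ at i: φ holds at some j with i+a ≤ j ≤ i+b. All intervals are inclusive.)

Check ¬grant at each j in [5,5]:
  j=5: true
Found at j=5 → formula holds.

Yes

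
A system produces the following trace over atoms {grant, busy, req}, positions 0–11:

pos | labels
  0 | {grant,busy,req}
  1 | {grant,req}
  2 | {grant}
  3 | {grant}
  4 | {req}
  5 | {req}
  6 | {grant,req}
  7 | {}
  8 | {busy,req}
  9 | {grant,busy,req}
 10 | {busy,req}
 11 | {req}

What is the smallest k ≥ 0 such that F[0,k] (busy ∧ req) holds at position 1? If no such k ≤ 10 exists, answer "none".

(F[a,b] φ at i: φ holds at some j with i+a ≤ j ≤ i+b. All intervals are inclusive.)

7

Scan j = 1,2,… for (busy ∧ req):
  j=1: fails
  j=2: fails
  j=3: fails
  j=4: fails
  j=5: fails
  j=6: fails
  j=7: fails
  j=8: holds
First hit at j=8, so smallest k = 8-1 = 7.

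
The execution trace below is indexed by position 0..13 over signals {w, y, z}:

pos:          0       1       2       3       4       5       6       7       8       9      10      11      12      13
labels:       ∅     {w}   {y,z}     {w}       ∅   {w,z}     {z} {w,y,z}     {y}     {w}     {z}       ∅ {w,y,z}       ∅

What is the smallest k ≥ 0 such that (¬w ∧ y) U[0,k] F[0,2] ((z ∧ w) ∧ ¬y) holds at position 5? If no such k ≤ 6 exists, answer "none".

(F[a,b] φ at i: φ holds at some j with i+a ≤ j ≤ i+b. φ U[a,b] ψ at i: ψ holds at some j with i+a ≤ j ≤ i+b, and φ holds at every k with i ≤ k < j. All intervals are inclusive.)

0

Need earliest j ≥ 5 with F[0,2] ((z ∧ w) ∧ ¬y), and (¬w ∧ y) at every k in [5,j-1].
  j=5: rhs holds (empty prefix). k = 0.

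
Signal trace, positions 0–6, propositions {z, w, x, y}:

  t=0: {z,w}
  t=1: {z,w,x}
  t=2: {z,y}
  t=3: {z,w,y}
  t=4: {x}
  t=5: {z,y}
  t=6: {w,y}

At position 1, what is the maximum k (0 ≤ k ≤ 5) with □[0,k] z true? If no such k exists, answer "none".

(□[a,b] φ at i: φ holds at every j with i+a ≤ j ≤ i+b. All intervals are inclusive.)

z must hold from j=1 onward; find where it first fails.
  j=1: holds
  j=2: holds
  j=3: holds
  j=4: fails
Holds on [1,3], so largest k = 2.

2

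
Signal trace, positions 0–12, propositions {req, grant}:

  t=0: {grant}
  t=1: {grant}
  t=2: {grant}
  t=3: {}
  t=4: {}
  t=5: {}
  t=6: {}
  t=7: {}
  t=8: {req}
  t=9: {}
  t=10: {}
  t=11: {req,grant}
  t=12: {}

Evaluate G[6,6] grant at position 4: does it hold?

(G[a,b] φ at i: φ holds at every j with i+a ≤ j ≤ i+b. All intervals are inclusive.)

Check grant at every j in [10,10]:
  j=10: false
Fails at j=10 → formula fails.

False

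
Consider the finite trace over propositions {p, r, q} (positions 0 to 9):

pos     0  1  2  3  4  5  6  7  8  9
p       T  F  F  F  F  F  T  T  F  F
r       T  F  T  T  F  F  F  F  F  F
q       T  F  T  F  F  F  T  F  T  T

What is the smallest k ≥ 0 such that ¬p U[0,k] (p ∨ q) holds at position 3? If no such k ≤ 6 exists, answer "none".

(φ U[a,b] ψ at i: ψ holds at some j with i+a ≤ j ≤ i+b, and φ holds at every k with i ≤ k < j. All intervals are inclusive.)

3

Need earliest j ≥ 3 with (p ∨ q), and ¬p at every k in [3,j-1].
  j=3: rhs fails.
  j=4: rhs fails.
  j=5: rhs fails.
  j=6: rhs holds; lhs holds on [3,5]. k = 3.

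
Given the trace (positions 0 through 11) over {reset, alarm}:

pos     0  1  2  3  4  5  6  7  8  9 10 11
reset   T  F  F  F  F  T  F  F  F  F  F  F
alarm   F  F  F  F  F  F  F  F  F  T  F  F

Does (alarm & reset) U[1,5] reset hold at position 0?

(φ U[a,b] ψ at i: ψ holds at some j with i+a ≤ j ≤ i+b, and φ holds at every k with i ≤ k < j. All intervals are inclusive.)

Need some j in [1,5] with reset, and (alarm & reset) at every k in [0,j-1].
  j=1: reset false.
  j=2: reset false.
  j=3: reset false.
  j=4: reset false.
  j=5: reset holds, but (alarm & reset) fails at k=0 → not this j.
No j in the window works → until fails.

No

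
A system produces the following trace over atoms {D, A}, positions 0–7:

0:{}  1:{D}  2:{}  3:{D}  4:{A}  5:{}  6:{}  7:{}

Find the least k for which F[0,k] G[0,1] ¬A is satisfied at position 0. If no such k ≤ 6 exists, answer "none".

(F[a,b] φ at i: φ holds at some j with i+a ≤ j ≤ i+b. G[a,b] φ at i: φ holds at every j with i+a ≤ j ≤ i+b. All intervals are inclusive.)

0

Scan j = 0,1,… for G[0,1] ¬A:
  j=0: holds
First hit at j=0, so smallest k = 0-0 = 0.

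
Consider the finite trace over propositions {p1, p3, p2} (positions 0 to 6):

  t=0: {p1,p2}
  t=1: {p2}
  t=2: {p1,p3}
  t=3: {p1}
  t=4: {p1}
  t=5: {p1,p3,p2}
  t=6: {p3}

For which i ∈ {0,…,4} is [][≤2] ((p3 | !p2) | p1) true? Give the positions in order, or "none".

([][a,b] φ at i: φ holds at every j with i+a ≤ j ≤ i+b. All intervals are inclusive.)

2, 3, 4

Evaluate at each i in [0,4]:
  i=0: ✗ (fails at j=1)
  i=1: ✗ (fails at j=1)
  i=2: ✓ (all of [2,4])
  i=3: ✓ (all of [3,5])
  i=4: ✓ (all of [4,6])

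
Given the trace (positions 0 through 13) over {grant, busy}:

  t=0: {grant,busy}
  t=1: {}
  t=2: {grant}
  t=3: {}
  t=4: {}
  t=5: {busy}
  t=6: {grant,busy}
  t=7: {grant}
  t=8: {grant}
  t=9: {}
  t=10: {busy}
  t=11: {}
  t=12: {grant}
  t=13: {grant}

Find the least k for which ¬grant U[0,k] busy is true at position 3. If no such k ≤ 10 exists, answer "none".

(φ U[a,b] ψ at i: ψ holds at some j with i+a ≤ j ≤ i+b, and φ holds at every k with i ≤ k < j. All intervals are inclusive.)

Need earliest j ≥ 3 with busy, and ¬grant at every k in [3,j-1].
  j=3: rhs fails.
  j=4: rhs fails.
  j=5: rhs holds; lhs holds on [3,4]. k = 2.

2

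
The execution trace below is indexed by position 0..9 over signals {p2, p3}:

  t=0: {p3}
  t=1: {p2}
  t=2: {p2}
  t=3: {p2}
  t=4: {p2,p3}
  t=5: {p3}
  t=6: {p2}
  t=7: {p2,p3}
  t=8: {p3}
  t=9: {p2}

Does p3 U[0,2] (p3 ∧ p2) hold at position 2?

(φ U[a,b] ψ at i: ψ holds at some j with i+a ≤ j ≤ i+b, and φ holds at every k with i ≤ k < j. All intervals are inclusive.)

False

Need some j in [2,4] with (p3 ∧ p2), and p3 at every k in [2,j-1].
  j=2: (p3 ∧ p2) false.
  j=3: (p3 ∧ p2) false.
  j=4: (p3 ∧ p2) holds, but p3 fails at k=2 → not this j.
No j in the window works → until fails.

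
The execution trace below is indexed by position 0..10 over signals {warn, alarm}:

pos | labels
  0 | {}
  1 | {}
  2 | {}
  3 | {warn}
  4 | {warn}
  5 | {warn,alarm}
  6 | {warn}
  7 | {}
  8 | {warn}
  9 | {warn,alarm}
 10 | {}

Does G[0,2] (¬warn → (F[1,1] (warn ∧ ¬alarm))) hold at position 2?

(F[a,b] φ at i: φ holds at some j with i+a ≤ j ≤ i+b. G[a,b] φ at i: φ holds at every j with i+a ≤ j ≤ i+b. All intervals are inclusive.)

Yes

Check (¬warn → (F[1,1] (warn ∧ ¬alarm))) at every j in [2,4]:
  j=2: antecedent true; consequent holds (witness at 3) → ✓
  j=3: antecedent false → ✓
  j=4: antecedent false → ✓
All positions satisfy it → formula holds.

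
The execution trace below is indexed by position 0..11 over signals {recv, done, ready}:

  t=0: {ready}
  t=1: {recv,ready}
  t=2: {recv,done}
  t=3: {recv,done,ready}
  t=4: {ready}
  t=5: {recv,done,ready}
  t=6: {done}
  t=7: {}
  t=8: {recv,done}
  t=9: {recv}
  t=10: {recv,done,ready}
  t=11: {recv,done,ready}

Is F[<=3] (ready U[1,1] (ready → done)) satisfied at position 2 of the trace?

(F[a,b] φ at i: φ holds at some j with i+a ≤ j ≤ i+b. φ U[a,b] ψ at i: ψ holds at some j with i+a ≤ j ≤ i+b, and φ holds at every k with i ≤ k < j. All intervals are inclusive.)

Check (ready U[1,1] (ready → done)) at each j in [2,5]:
  j=2: fails
  j=3: fails
  j=4: holds
  j=5: holds
Found at j=4 → formula holds.

Holds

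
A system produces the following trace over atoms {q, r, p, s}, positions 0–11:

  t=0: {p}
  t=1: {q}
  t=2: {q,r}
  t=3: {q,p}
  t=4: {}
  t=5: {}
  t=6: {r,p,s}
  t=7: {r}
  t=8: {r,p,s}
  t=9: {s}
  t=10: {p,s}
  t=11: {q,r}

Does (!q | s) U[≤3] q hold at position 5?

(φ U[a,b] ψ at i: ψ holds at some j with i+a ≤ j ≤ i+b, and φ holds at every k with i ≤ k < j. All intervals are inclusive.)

False

Need some j in [5,8] with q, and (!q | s) at every k in [5,j-1].
  j=5: q false.
  j=6: q false.
  j=7: q false.
  j=8: q false.
No j in the window works → until fails.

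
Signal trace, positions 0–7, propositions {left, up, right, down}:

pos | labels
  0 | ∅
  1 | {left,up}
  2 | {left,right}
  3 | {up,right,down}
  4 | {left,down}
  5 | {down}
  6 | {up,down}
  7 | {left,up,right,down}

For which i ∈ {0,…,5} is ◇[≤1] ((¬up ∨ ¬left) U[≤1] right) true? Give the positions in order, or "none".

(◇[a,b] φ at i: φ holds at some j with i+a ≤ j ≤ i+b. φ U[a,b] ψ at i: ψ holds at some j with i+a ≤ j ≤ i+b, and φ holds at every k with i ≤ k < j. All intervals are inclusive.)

Evaluate at each i in [0,5]:
  i=0: ✗ (none in [0,1])
  i=1: ✓ (witness j=2)
  i=2: ✓ (witness j=2)
  i=3: ✓ (witness j=3)
  i=4: ✗ (none in [4,5])
  i=5: ✓ (witness j=6)

1, 2, 3, 5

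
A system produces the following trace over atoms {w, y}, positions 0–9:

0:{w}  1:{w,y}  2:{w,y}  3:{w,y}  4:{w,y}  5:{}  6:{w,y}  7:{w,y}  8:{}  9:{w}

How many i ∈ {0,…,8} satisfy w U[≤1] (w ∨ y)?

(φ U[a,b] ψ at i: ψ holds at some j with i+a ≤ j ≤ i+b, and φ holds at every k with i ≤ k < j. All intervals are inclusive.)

7

Evaluate at each i in [0,8]:
  i=0: ✓ (rhs at j=0)
  i=1: ✓ (rhs at j=1)
  i=2: ✓ (rhs at j=2)
  i=3: ✓ (rhs at j=3)
  i=4: ✓ (rhs at j=4)
  i=5: ✗ (lhs fails at k=5 before rhs at j=6)
  i=6: ✓ (rhs at j=6)
  i=7: ✓ (rhs at j=7)
  i=8: ✗ (lhs fails at k=8 before rhs at j=9)
Positions where it holds: {0, 1, 2, 3, 4, 6, 7} → 7.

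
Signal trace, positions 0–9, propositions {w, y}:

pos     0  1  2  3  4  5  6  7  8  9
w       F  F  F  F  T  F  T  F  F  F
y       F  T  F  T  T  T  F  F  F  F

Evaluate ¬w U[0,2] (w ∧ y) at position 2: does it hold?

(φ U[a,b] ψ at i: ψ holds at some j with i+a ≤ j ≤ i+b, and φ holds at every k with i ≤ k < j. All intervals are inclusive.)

Need some j in [2,4] with (w ∧ y), and ¬w at every k in [2,j-1].
  j=2: (w ∧ y) false.
  j=3: (w ∧ y) false.
  j=4: (w ∧ y) holds; ¬w holds at every k in [2,3] → satisfied.

True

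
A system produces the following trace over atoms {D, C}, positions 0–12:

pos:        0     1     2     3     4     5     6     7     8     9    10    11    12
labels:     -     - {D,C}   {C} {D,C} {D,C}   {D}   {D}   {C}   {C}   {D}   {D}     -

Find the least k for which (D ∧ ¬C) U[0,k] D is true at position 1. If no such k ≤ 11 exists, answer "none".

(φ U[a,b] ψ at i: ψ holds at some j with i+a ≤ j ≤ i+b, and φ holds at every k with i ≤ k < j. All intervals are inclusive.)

none

Need earliest j ≥ 1 with D, and (D ∧ ¬C) at every k in [1,j-1].
  j=1: rhs fails.
  j=2: rhs holds but lhs fails at k=1.
  j=3: rhs fails.
  j=4: rhs holds but lhs fails at k=1.
  j=5: rhs holds but lhs fails at k=1.
  j=6: rhs holds but lhs fails at k=1.
  j=7: rhs holds but lhs fails at k=1.
  j=8: rhs fails.
  j=9: rhs fails.
  j=10: rhs holds but lhs fails at k=1.
  j=11: rhs holds but lhs fails at k=1.
  j=12: rhs fails.
No witness within the range → none.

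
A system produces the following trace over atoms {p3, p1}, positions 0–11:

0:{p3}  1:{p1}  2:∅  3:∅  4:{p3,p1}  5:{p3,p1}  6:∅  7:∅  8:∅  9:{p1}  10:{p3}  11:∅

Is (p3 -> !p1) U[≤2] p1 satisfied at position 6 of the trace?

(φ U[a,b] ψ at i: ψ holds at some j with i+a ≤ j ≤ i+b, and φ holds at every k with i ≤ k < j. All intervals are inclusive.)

Need some j in [6,8] with p1, and (p3 -> !p1) at every k in [6,j-1].
  j=6: p1 false.
  j=7: p1 false.
  j=8: p1 false.
No j in the window works → until fails.

False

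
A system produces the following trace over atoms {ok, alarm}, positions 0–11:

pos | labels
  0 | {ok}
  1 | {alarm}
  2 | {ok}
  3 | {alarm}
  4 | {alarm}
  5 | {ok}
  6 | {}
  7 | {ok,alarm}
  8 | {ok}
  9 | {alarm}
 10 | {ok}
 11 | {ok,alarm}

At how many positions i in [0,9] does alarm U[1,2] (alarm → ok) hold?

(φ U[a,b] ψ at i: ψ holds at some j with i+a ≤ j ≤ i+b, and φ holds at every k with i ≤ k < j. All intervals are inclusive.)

Evaluate at each i in [0,9]:
  i=0: ✗ (lhs fails at k=0 before rhs at j=2)
  i=1: ✓ (rhs at j=2; lhs holds on [1,1])
  i=2: ✗ (no rhs in [3,4])
  i=3: ✓ (rhs at j=5; lhs holds on [3,4])
  i=4: ✓ (rhs at j=5; lhs holds on [4,4])
  i=5: ✗ (lhs fails at k=5 before rhs at j=6)
  i=6: ✗ (lhs fails at k=6 before rhs at j=7)
  i=7: ✓ (rhs at j=8; lhs holds on [7,7])
  i=8: ✗ (lhs fails at k=8 before rhs at j=10)
  i=9: ✓ (rhs at j=10; lhs holds on [9,9])
Positions where it holds: {1, 3, 4, 7, 9} → 5.

5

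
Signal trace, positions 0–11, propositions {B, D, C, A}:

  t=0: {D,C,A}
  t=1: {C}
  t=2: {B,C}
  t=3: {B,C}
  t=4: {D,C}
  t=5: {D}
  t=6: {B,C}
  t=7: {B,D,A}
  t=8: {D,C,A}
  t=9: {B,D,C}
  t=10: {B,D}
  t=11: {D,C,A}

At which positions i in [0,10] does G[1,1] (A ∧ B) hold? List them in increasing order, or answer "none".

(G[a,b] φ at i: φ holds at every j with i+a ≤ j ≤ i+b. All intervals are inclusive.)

Evaluate at each i in [0,10]:
  i=0: ✗ (fails at j=1)
  i=1: ✗ (fails at j=2)
  i=2: ✗ (fails at j=3)
  i=3: ✗ (fails at j=4)
  i=4: ✗ (fails at j=5)
  i=5: ✗ (fails at j=6)
  i=6: ✓ (all of [7,7])
  i=7: ✗ (fails at j=8)
  i=8: ✗ (fails at j=9)
  i=9: ✗ (fails at j=10)
  i=10: ✗ (fails at j=11)

6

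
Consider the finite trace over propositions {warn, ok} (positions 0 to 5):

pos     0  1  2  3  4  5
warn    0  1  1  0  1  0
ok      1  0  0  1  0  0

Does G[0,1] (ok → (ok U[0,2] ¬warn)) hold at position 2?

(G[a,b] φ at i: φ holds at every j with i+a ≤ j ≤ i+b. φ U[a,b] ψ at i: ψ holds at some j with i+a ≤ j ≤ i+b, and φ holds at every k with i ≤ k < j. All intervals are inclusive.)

Check (ok → (ok U[0,2] ¬warn)) at every j in [2,3]:
  j=2: antecedent false → ✓
  j=3: antecedent true; consequent holds → ✓
All positions satisfy it → formula holds.

Holds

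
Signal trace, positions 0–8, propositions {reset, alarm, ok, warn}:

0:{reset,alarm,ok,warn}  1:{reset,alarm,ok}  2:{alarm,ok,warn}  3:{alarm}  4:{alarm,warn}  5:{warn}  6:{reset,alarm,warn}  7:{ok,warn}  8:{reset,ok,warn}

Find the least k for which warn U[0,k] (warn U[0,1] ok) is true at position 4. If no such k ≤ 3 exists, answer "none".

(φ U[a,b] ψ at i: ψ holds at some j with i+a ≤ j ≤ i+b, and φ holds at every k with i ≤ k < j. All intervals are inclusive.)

2

Need earliest j ≥ 4 with (warn U[0,1] ok), and warn at every k in [4,j-1].
  j=4: rhs fails.
  j=5: rhs fails.
  j=6: rhs holds; lhs holds on [4,5]. k = 2.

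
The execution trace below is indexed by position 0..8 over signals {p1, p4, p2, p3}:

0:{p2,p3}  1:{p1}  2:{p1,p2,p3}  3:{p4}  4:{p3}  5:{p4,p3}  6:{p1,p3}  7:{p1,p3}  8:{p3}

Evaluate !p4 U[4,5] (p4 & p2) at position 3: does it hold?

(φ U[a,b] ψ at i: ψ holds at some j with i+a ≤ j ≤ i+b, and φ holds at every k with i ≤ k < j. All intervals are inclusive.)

Need some j in [7,8] with (p4 & p2), and !p4 at every k in [3,j-1].
  j=7: (p4 & p2) false.
  j=8: (p4 & p2) false.
No j in the window works → until fails.

No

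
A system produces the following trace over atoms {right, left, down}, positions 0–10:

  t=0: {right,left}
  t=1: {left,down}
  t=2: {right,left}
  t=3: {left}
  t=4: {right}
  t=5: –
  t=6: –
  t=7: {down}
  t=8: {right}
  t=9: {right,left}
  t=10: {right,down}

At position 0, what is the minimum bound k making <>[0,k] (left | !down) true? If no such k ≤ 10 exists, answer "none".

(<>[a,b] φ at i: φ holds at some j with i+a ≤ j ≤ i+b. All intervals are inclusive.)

0

Scan j = 0,1,… for (left | !down):
  j=0: holds
First hit at j=0, so smallest k = 0-0 = 0.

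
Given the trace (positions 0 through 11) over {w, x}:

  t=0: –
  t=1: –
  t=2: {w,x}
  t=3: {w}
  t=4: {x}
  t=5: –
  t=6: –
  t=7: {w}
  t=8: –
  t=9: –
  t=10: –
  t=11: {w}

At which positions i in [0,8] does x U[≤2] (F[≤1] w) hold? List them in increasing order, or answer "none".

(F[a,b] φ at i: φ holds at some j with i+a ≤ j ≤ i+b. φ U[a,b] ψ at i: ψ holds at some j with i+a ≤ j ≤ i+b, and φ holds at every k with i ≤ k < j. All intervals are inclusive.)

Evaluate at each i in [0,8]:
  i=0: ✗ (lhs fails at k=0 before rhs at j=1)
  i=1: ✓ (rhs at j=1)
  i=2: ✓ (rhs at j=2)
  i=3: ✓ (rhs at j=3)
  i=4: ✗ (lhs fails at k=5 before rhs at j=6)
  i=5: ✗ (lhs fails at k=5 before rhs at j=6)
  i=6: ✓ (rhs at j=6)
  i=7: ✓ (rhs at j=7)
  i=8: ✗ (lhs fails at k=8 before rhs at j=10)

1, 2, 3, 6, 7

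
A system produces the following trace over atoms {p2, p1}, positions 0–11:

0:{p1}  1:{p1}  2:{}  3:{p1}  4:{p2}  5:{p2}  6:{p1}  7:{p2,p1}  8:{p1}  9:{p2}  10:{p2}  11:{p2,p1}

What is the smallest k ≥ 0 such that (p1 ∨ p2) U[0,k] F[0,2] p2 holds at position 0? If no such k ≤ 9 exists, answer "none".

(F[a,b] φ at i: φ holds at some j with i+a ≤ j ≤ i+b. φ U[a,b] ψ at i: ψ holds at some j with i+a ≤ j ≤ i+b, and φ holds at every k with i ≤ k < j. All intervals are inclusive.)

Need earliest j ≥ 0 with F[0,2] p2, and (p1 ∨ p2) at every k in [0,j-1].
  j=0: rhs fails.
  j=1: rhs fails.
  j=2: rhs holds; lhs holds on [0,1]. k = 2.

2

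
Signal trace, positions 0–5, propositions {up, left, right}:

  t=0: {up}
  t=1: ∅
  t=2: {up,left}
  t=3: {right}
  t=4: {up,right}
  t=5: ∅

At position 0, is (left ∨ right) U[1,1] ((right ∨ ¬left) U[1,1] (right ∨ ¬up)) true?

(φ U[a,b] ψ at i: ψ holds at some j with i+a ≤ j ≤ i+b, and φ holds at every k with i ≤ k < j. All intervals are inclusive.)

Need some j in [1,1] with ((right ∨ ¬left) U[1,1] (right ∨ ¬up)), and (left ∨ right) at every k in [0,j-1].
  j=1: ((right ∨ ¬left) U[1,1] (right ∨ ¬up)) — fails.
No j in the window works → until fails.

Does not hold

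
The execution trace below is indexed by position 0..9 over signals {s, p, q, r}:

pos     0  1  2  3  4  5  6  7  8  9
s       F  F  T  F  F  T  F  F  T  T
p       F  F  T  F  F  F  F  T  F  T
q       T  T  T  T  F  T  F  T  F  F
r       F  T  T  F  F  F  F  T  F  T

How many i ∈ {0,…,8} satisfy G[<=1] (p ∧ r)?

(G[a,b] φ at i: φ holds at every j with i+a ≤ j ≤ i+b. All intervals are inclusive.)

0

Evaluate at each i in [0,8]:
  i=0: ✗ (fails at j=0)
  i=1: ✗ (fails at j=1)
  i=2: ✗ (fails at j=3)
  i=3: ✗ (fails at j=3)
  i=4: ✗ (fails at j=4)
  i=5: ✗ (fails at j=5)
  i=6: ✗ (fails at j=6)
  i=7: ✗ (fails at j=8)
  i=8: ✗ (fails at j=8)
Positions where it holds: {} → 0.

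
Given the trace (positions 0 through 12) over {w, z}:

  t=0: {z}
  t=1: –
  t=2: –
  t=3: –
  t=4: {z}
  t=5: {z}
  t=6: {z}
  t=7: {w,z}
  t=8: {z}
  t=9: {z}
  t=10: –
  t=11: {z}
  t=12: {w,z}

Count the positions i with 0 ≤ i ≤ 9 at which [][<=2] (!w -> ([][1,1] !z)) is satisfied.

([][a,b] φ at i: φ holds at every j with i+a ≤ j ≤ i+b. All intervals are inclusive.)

Evaluate at each i in [0,9]:
  i=0: ✓ (all of [0,2])
  i=1: ✗ (fails at j=3)
  i=2: ✗ (fails at j=3)
  i=3: ✗ (fails at j=3)
  i=4: ✗ (fails at j=4)
  i=5: ✗ (fails at j=5)
  i=6: ✗ (fails at j=6)
  i=7: ✗ (fails at j=8)
  i=8: ✗ (fails at j=8)
  i=9: ✗ (fails at j=10)
Positions where it holds: {0} → 1.

1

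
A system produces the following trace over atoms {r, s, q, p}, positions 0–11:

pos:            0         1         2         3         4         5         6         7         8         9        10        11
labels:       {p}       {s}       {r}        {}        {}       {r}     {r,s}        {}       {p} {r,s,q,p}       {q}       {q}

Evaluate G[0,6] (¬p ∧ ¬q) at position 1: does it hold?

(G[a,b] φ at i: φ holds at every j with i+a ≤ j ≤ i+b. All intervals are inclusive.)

True

Check (¬p ∧ ¬q) at every j in [1,7]:
  j=1: true
  j=2: true
  j=3: true
  j=4: true
  j=5: true
  j=6: true
  j=7: true
All positions satisfy it → formula holds.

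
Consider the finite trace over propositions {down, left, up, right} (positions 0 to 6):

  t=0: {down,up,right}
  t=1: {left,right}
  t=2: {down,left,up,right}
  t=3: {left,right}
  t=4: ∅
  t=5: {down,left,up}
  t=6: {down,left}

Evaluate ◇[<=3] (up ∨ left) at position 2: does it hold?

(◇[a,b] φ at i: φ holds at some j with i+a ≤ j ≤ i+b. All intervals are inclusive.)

Holds

Check (up ∨ left) at each j in [2,5]:
  j=2: true
  j=3: true
  j=4: false
  j=5: true
Found at j=2 → formula holds.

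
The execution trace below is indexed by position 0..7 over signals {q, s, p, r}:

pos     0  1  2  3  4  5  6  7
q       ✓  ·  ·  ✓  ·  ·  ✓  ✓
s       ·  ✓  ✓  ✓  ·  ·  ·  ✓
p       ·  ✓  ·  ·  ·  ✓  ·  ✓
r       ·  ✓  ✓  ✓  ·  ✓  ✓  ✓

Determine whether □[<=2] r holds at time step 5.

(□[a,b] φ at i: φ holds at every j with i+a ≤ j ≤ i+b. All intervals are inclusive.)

Check r at every j in [5,7]:
  j=5: true
  j=6: true
  j=7: true
All positions satisfy it → formula holds.

Holds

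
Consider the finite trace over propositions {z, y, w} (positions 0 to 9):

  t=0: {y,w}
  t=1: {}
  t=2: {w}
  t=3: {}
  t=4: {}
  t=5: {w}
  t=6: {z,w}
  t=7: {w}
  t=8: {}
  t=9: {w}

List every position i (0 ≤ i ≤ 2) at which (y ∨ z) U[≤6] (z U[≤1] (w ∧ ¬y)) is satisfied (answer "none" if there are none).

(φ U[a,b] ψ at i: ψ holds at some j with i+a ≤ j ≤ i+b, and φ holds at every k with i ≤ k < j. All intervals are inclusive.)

Evaluate at each i in [0,2]:
  i=0: ✗ (lhs fails at k=1 before rhs at j=2)
  i=1: ✗ (lhs fails at k=1 before rhs at j=2)
  i=2: ✓ (rhs at j=2)

2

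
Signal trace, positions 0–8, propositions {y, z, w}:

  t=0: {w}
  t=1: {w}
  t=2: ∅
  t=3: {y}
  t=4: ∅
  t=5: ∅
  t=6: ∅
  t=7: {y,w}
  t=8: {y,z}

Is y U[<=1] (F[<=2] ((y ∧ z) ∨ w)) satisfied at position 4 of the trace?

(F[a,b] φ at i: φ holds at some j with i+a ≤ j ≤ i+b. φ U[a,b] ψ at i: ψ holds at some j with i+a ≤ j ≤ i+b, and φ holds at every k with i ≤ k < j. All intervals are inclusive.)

Does not hold

Need some j in [4,5] with F[<=2] ((y ∧ z) ∨ w), and y at every k in [4,j-1].
  j=4: F[<=2] ((y ∧ z) ∨ w) — fails (none in [4,6]).
  j=5: F[<=2] ((y ∧ z) ∨ w) holds, but y fails at k=4 → not this j.
No j in the window works → until fails.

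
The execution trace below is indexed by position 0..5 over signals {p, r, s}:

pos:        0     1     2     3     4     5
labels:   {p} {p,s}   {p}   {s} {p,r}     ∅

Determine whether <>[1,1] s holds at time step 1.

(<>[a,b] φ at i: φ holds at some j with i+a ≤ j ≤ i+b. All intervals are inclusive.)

Does not hold

Check s at each j in [2,2]:
  j=2: false
No position in the window satisfies it → formula fails.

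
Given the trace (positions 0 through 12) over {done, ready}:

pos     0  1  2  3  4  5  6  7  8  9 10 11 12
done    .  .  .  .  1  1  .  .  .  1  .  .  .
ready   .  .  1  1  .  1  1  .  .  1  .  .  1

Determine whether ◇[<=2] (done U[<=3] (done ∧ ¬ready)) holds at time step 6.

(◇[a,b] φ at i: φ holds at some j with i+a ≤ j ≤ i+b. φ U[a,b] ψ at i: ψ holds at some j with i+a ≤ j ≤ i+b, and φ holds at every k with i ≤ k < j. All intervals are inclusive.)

Check (done U[<=3] (done ∧ ¬ready)) at each j in [6,8]:
  j=6: fails
  j=7: fails
  j=8: fails
No position in the window satisfies it → formula fails.

False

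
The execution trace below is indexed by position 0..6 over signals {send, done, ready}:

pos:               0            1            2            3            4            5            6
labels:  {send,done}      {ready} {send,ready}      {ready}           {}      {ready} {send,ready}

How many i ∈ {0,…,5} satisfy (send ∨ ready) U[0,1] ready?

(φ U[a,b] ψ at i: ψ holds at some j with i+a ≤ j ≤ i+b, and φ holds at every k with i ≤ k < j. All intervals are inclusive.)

Evaluate at each i in [0,5]:
  i=0: ✓ (rhs at j=1; lhs holds on [0,0])
  i=1: ✓ (rhs at j=1)
  i=2: ✓ (rhs at j=2)
  i=3: ✓ (rhs at j=3)
  i=4: ✗ (lhs fails at k=4 before rhs at j=5)
  i=5: ✓ (rhs at j=5)
Positions where it holds: {0, 1, 2, 3, 5} → 5.

5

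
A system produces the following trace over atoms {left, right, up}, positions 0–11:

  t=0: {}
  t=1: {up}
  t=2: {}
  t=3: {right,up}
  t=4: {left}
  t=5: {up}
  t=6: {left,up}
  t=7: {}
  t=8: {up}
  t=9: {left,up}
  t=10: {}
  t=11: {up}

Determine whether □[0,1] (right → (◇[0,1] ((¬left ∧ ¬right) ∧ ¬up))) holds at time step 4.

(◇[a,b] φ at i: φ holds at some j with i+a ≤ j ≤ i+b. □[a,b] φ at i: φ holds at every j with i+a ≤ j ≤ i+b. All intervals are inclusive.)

Yes

Check (right → (◇[0,1] ((¬left ∧ ¬right) ∧ ¬up))) at every j in [4,5]:
  j=4: antecedent false → ✓
  j=5: antecedent false → ✓
All positions satisfy it → formula holds.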